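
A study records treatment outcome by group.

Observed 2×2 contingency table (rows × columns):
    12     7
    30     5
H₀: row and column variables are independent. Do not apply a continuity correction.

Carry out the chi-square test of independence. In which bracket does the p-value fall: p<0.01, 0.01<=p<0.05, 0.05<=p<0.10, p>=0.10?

p-value bracket: 0.05<=p<0.10

Row totals [19, 35], col totals [42, 12], n=54
χ² = (12−14.78)²/14.78 + (7−4.22)²/4.22 + (30−27.22)²/27.22 + (5−7.78)²/7.78 = 3.6251
df = 1
p-value (upper-tail) = 0.05691
→ bracket: 0.05<=p<0.10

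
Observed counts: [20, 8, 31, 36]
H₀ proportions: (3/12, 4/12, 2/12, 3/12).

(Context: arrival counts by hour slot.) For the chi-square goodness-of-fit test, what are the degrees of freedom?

df = k − 1 = 4 − 1 = 3

degrees of freedom = 3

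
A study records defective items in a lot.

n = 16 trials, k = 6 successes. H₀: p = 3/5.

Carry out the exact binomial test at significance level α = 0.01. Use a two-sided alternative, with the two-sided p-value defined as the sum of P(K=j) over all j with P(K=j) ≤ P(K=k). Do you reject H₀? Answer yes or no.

reject H₀: no

Exact binomial: n=16, k=6, p₀=3/5=0.6000
P(X=j) = C(n,j)·p₀^j·(1−p₀)^(n−j); p = Σ P(X=j) over j with P(X=j) ≤ P(X=6)
p-value (two-sided) = 0.07666
At α=0.01: p ≥ α → fail to reject H₀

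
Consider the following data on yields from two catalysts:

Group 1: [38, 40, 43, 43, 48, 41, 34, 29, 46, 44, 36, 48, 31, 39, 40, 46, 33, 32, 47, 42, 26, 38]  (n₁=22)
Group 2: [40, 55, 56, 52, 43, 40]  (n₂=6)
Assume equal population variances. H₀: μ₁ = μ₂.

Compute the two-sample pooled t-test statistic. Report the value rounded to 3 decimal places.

test statistic = -2.765

x̄₁=39.273, s₁=6.356, n₁=22
x̄₂=47.667, s₂=7.501, n₂=6
s_p² = [21·6.356² + 5·7.501²]/26 = 43.4499
SE = √(s_p²·(1/22+1/6)) = 3.0359
t = (39.273−47.667)/3.0359 = -2.7649
df = 26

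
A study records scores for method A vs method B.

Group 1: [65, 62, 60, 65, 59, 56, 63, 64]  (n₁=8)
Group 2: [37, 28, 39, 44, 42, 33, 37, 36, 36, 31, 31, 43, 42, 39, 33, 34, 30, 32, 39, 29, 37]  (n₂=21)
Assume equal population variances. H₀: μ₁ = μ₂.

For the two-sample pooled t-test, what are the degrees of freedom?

df = n₁ + n₂ − 2 = 8 + 21 − 2 = 27

degrees of freedom = 27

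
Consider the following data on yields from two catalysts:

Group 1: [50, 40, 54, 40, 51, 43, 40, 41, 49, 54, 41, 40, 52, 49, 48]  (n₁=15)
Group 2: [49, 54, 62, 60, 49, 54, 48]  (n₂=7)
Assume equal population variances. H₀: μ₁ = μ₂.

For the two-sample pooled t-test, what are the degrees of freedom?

df = n₁ + n₂ − 2 = 15 + 7 − 2 = 20

degrees of freedom = 20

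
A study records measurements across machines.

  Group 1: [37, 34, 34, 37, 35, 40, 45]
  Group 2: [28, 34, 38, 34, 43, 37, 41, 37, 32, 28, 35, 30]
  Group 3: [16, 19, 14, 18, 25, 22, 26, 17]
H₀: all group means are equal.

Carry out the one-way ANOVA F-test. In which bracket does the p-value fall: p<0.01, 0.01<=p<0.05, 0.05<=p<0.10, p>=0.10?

p-value bracket: p<0.01

Group means [37.43, 34.75, 19.62], grand mean 30.963
SSB = Σnᵢ(x̄ᵢ−x̄)² = 1493.124; SSW = ΣΣ(x−x̄ᵢ)² = 473.839
MSB = 1493.124/2 = 746.5618; MSW = 473.839/24 = 19.7433
F = MSB/MSW = 37.8134
df = (2, 24)
p-value (upper-tail) = 0.00000
→ bracket: p<0.01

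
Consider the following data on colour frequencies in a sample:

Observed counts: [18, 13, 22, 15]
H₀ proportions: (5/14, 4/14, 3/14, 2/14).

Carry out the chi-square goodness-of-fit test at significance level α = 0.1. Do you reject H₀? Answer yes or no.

reject H₀: yes

n = 68; E_i = n·p_i = [24.29, 19.43, 14.57, 9.71]
χ² = (18−24.29)²/24.29 + (13−19.43)²/19.43 + (22−14.57)²/14.57 + (15−9.71)²/9.71 = 10.4172
df = 3
p-value (upper-tail) = 0.01533
At α=0.1: p < α → reject H₀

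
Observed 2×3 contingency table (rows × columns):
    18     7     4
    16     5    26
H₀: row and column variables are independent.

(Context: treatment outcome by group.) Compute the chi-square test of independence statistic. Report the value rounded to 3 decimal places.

Row totals [29, 47], col totals [34, 12, 30], n=76
χ² = (18−12.97)²/12.97 + (7−4.58)²/4.58 + (4−11.45)²/11.45 + (16−21.03)²/21.03 + (5−7.42)²/7.42 + (26−18.55)²/18.55 = 13.0534
df = 2

test statistic = 13.053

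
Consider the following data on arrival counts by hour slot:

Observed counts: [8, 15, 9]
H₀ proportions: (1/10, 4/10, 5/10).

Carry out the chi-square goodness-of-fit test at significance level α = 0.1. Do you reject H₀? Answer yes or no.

reject H₀: yes

n = 32; E_i = n·p_i = [3.20, 12.80, 16.00]
χ² = (8−3.20)²/3.20 + (15−12.80)²/12.80 + (9−16.00)²/16.00 = 10.6406
df = 2
p-value (upper-tail) = 0.00489
At α=0.1: p < α → reject H₀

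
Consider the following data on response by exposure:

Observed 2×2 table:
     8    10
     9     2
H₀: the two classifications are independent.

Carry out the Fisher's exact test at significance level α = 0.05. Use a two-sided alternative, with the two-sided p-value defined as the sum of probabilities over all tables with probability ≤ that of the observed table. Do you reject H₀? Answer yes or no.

Margins: r₁=18, r₂=11, c₁=17, c₂=12, n=29
p_obs = C(18,8)·C(11,9)/C(29,17); sum pmf over tables with pmf ≤ p_obs
p-value (two-sided) = 0.06411
At α=0.05: p ≥ α → fail to reject H₀

reject H₀: no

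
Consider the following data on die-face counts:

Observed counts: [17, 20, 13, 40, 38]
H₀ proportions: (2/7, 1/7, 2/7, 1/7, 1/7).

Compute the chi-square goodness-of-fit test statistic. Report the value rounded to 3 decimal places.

test statistic = 72.867

n = 128; E_i = n·p_i = [36.57, 18.29, 36.57, 18.29, 18.29]
χ² = (17−36.57)²/36.57 + (20−18.29)²/18.29 + (13−36.57)²/36.57 + (40−18.29)²/18.29 + (38−18.29)²/18.29 = 72.8672
df = 4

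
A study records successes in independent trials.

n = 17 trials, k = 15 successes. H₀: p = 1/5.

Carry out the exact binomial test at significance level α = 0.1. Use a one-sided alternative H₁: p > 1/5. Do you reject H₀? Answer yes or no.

reject H₀: yes

Exact binomial: n=17, k=15, p₀=1/5=0.2000
P(X≥15) from Σ C(n,i)·p₀^i·(1−p₀)^(n−i)
p-value (one-sided, H₁ greater) = 0.00000
At α=0.1: p < α → reject H₀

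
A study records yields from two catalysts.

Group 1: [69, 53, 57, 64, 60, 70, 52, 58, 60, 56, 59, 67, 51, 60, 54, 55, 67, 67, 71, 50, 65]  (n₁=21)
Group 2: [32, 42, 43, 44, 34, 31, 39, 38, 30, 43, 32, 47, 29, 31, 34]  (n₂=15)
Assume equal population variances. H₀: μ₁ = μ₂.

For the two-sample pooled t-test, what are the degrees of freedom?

degrees of freedom = 34

df = n₁ + n₂ − 2 = 21 + 15 − 2 = 34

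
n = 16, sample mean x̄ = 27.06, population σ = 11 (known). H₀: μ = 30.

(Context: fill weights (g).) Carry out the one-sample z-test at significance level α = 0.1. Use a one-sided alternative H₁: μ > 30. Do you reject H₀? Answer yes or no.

SE = σ/√n = 11/√16 = 2.7500
z = (x̄−μ₀)/SE = (27.06−30)/2.7500 = -1.0691
p-value (one-sided, H₁ greater) = 0.85749
At α=0.1: p ≥ α → fail to reject H₀

reject H₀: no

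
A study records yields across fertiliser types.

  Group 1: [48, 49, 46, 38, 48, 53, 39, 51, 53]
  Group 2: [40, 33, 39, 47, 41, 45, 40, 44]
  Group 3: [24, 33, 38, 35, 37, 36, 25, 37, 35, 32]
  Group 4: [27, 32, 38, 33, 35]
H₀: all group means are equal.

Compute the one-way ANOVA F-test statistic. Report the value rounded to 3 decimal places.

Group means [47.22, 41.12, 33.20, 33.00], grand mean 39.094
SSB = Σnᵢ(x̄ᵢ−x̄)² = 1160.688; SSW = ΣΣ(x−x̄ᵢ)² = 656.031
MSB = 1160.688/3 = 386.8961; MSW = 656.031/28 = 23.4297
F = MSB/MSW = 16.5131
df = (3, 28)

test statistic = 16.513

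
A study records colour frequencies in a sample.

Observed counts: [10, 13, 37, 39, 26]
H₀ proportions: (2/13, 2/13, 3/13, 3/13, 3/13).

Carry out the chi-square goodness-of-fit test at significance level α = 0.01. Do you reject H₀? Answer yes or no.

n = 125; E_i = n·p_i = [19.23, 19.23, 28.85, 28.85, 28.85]
χ² = (10−19.23)²/19.23 + (13−19.23)²/19.23 + (37−28.85)²/28.85 + (39−28.85)²/28.85 + (26−28.85)²/28.85 = 12.6093
df = 4
p-value (upper-tail) = 0.01335
At α=0.01: p ≥ α → fail to reject H₀

reject H₀: no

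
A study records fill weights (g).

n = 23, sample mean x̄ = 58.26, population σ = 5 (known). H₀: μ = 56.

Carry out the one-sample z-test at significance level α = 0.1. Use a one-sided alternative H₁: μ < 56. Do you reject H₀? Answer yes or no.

SE = σ/√n = 5/√23 = 1.0426
z = (x̄−μ₀)/SE = (58.26−56)/1.0426 = 2.1677
p-value (one-sided, H₁ less) = 0.98491
At α=0.1: p ≥ α → fail to reject H₀

reject H₀: no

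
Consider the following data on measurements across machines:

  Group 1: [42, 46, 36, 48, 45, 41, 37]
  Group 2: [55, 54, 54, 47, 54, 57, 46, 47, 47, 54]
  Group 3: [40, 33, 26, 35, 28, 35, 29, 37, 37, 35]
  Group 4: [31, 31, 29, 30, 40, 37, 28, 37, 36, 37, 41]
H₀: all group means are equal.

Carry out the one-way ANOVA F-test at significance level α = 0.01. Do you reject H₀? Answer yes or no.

reject H₀: yes

Group means [42.14, 51.50, 33.50, 34.27], grand mean 40.053
SSB = Σnᵢ(x̄ᵢ−x̄)² = 2137.856; SSW = ΣΣ(x−x̄ᵢ)² = 672.039
MSB = 2137.856/3 = 712.6186; MSW = 672.039/34 = 19.7659
F = MSB/MSW = 36.0530
df = (3, 34)
p-value (upper-tail) = 0.00000
At α=0.01: p < α → reject H₀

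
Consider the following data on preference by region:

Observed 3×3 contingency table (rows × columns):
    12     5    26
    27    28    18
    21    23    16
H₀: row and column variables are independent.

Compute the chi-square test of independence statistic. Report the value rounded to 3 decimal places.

test statistic = 19.616

Row totals [43, 73, 60], col totals [60, 56, 60], n=176
χ² = (12−14.66)²/14.66 + (5−13.68)²/13.68 + (26−14.66)²/14.66 + (27−24.89)²/24.89 + (28−23.23)²/23.23 + (18−24.89)²/24.89 + (21−20.45)²/20.45 + (23−19.09)²/19.09 + (16−20.45)²/20.45 = 19.6161
df = 4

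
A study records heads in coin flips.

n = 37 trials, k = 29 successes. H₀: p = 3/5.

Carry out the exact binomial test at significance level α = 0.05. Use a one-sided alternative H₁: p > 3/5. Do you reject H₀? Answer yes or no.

reject H₀: yes

Exact binomial: n=37, k=29, p₀=3/5=0.6000
P(X≥29) from Σ C(n,i)·p₀^i·(1−p₀)^(n−i)
p-value (one-sided, H₁ greater) = 0.01477
At α=0.05: p < α → reject H₀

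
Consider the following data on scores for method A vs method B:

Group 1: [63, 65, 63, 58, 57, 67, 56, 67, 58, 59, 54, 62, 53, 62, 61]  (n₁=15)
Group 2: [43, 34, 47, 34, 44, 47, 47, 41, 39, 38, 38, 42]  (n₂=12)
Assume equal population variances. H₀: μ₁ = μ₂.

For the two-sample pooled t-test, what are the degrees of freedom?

df = n₁ + n₂ − 2 = 15 + 12 − 2 = 25

degrees of freedom = 25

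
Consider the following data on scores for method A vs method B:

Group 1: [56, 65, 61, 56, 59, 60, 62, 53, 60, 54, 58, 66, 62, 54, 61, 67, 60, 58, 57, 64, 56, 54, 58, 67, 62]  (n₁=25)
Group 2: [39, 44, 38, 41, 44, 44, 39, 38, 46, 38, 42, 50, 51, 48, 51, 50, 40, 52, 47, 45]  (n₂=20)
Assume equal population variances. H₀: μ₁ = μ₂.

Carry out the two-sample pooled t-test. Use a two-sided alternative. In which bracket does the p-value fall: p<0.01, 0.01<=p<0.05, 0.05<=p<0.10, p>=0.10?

p-value bracket: p<0.01

x̄₁=59.600, s₁=4.143, n₁=25
x̄₂=44.350, s₂=4.859, n₂=20
s_p² = [24·4.143² + 19·4.859²]/43 = 20.0128
SE = √(s_p²·(1/25+1/20)) = 1.3421
t = (59.600−44.350)/1.3421 = 11.3630
df = 43
p-value (two-sided) = 0.00000
→ bracket: p<0.01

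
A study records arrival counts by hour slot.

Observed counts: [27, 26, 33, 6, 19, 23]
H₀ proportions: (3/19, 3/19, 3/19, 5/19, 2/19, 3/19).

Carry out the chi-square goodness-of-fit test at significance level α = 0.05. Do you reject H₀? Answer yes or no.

reject H₀: yes

n = 134; E_i = n·p_i = [21.16, 21.16, 21.16, 35.26, 14.11, 21.16]
χ² = (27−21.16)²/21.16 + (26−21.16)²/21.16 + (33−21.16)²/21.16 + (6−35.26)²/35.26 + (19−14.11)²/14.11 + (23−21.16)²/21.16 = 35.4923
df = 5
p-value (upper-tail) = 0.00000
At α=0.05: p < α → reject H₀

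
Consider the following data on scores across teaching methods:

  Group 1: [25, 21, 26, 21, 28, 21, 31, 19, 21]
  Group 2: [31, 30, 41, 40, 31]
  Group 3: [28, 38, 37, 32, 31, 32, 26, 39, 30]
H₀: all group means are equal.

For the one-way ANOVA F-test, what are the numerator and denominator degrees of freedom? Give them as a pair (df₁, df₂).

degrees of freedom = [2, 20]

k = 3 groups, N = 23 total
df = (k−1, N−k) = (3−1, 23−3) = (2, 20)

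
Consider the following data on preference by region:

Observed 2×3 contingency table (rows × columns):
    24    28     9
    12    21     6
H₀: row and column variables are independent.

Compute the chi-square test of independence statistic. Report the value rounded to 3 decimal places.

Row totals [61, 39], col totals [36, 49, 15], n=100
χ² = (24−21.96)²/21.96 + (28−29.89)²/29.89 + (9−9.15)²/9.15 + (12−14.04)²/14.04 + (21−19.11)²/19.11 + (6−5.85)²/5.85 = 0.7987
df = 2

test statistic = 0.799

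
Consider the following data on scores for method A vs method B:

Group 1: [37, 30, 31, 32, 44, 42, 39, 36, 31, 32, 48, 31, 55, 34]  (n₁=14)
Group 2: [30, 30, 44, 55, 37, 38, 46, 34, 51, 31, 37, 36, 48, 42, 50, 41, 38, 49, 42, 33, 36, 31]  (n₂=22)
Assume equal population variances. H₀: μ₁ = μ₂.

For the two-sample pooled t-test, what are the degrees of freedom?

df = n₁ + n₂ − 2 = 14 + 22 − 2 = 34

degrees of freedom = 34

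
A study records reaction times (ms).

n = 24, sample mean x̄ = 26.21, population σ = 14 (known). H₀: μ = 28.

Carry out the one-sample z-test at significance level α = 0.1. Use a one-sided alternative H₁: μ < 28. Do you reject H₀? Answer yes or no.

SE = σ/√n = 14/√24 = 2.8577
z = (x̄−μ₀)/SE = (26.21−28)/2.8577 = -0.6264
p-value (one-sided, H₁ less) = 0.26554
At α=0.1: p ≥ α → fail to reject H₀

reject H₀: no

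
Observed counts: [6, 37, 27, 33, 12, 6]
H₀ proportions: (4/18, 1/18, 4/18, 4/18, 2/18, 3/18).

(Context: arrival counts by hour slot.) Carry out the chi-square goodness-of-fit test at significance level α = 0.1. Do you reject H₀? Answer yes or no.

reject H₀: yes

n = 121; E_i = n·p_i = [26.89, 6.72, 26.89, 26.89, 13.44, 20.17]
χ² = (6−26.89)²/26.89 + (37−6.72)²/6.72 + (27−26.89)²/26.89 + (33−26.89)²/26.89 + (12−13.44)²/13.44 + (6−20.17)²/20.17 = 164.0992
df = 5
p-value (upper-tail) = 0.00000
At α=0.1: p < α → reject H₀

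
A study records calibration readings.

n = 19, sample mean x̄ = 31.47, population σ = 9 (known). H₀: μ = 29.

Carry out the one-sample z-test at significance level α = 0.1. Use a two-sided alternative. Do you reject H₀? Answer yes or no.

SE = σ/√n = 9/√19 = 2.0647
z = (x̄−μ₀)/SE = (31.47−29)/2.0647 = 1.1963
p-value (two-sided) = 0.23159
At α=0.1: p ≥ α → fail to reject H₀

reject H₀: no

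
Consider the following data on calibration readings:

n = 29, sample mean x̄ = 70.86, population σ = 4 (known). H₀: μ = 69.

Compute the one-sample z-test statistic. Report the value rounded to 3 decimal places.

SE = σ/√n = 4/√29 = 0.7428
z = (x̄−μ₀)/SE = (70.86−69)/0.7428 = 2.5041

test statistic = 2.504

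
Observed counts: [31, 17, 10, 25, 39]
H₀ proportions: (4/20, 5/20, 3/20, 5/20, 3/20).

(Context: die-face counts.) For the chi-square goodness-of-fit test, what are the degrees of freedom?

df = k − 1 = 5 − 1 = 4

degrees of freedom = 4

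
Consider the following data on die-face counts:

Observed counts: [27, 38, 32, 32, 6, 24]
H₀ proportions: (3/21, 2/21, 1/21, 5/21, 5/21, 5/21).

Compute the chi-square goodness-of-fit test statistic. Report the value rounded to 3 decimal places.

n = 159; E_i = n·p_i = [22.71, 15.14, 7.57, 37.86, 37.86, 37.86]
χ² = (27−22.71)²/22.71 + (38−15.14)²/15.14 + (32−7.57)²/7.57 + (32−37.86)²/37.86 + (6−37.86)²/37.86 + (24−37.86)²/37.86 = 146.9132
df = 5

test statistic = 146.913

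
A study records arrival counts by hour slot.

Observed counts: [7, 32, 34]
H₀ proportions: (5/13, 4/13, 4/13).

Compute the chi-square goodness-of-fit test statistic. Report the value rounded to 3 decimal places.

n = 73; E_i = n·p_i = [28.08, 22.46, 22.46]
χ² = (7−28.08)²/28.08 + (32−22.46)²/22.46 + (34−22.46)²/22.46 = 25.8000
df = 2

test statistic = 25.800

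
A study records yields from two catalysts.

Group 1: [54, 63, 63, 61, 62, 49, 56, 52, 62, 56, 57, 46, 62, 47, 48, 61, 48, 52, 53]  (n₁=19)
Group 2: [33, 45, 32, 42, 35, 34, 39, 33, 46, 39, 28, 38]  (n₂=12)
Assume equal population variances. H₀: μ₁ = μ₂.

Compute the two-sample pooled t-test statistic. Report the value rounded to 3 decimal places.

x̄₁=55.368, s₁=6.020, n₁=19
x̄₂=37.000, s₂=5.477, n₂=12
s_p² = [18·6.020² + 11·5.477²]/29 = 33.8766
SE = √(s_p²·(1/19+1/12)) = 2.1462
t = (55.368−37.000)/2.1462 = 8.5587
df = 29

test statistic = 8.559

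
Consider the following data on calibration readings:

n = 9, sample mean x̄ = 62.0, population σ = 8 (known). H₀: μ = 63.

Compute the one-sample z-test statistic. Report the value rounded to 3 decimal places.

test statistic = -0.375

SE = σ/√n = 8/√9 = 2.6667
z = (x̄−μ₀)/SE = (62.0−63)/2.6667 = -0.3750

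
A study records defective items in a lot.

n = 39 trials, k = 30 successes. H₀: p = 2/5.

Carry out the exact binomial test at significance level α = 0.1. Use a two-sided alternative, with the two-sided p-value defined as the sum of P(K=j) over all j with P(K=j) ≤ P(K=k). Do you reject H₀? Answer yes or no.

reject H₀: yes

Exact binomial: n=39, k=30, p₀=2/5=0.4000
P(X=j) = C(n,j)·p₀^j·(1−p₀)^(n−j); p = Σ P(X=j) over j with P(X=j) ≤ P(X=30)
p-value (two-sided) = 0.00000
At α=0.1: p < α → reject H₀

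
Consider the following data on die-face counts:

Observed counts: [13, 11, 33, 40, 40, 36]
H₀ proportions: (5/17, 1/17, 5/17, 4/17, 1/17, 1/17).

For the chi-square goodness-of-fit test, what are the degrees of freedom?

degrees of freedom = 5

df = k − 1 = 6 − 1 = 5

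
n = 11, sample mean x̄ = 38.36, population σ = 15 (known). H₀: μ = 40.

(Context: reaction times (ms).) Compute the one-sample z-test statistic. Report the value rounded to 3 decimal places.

SE = σ/√n = 15/√11 = 4.5227
z = (x̄−μ₀)/SE = (38.36−40)/4.5227 = -0.3626

test statistic = -0.363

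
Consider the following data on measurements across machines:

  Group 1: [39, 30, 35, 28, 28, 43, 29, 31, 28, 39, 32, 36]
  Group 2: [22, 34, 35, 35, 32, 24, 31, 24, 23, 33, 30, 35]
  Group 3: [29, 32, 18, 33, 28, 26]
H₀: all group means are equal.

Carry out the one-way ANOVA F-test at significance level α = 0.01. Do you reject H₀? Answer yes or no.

Group means [33.17, 29.83, 27.67], grand mean 30.733
SSB = Σnᵢ(x̄ᵢ−x̄)² = 137.200; SSW = ΣΣ(x−x̄ᵢ)² = 724.667
MSB = 137.200/2 = 68.6000; MSW = 724.667/27 = 26.8395
F = MSB/MSW = 2.5559
df = (2, 27)
p-value (upper-tail) = 0.09626
At α=0.01: p ≥ α → fail to reject H₀

reject H₀: no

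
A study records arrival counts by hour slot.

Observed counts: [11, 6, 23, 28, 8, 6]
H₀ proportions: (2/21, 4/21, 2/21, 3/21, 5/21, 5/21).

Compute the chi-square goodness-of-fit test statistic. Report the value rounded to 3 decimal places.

test statistic = 75.585

n = 82; E_i = n·p_i = [7.81, 15.62, 7.81, 11.71, 19.52, 19.52]
χ² = (11−7.81)²/7.81 + (6−15.62)²/15.62 + (23−7.81)²/7.81 + (28−11.71)²/11.71 + (8−19.52)²/19.52 + (6−19.52)²/19.52 = 75.5854
df = 5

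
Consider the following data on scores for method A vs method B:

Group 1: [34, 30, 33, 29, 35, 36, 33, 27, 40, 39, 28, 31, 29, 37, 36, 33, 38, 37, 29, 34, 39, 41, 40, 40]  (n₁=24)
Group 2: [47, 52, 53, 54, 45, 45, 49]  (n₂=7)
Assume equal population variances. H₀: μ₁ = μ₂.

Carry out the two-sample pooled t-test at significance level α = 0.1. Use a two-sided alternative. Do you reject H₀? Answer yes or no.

x̄₁=34.500, s₁=4.334, n₁=24
x̄₂=49.286, s₂=3.773, n₂=7
s_p² = [23·4.334² + 6·3.773²]/29 = 17.8424
SE = √(s_p²·(1/24+1/7)) = 1.8145
t = (34.500−49.286)/1.8145 = -8.1487
df = 29
p-value (two-sided) = 0.00000
At α=0.1: p < α → reject H₀

reject H₀: yes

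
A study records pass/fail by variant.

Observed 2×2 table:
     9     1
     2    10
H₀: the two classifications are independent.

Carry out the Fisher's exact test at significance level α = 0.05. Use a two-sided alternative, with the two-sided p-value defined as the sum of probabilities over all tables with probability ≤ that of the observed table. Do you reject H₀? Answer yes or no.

Margins: r₁=10, r₂=12, c₁=11, c₂=11, n=22
p_obs = C(10,9)·C(12,2)/C(22,11); sum pmf over tables with pmf ≤ p_obs
p-value (two-sided) = 0.00191
At α=0.05: p < α → reject H₀

reject H₀: yes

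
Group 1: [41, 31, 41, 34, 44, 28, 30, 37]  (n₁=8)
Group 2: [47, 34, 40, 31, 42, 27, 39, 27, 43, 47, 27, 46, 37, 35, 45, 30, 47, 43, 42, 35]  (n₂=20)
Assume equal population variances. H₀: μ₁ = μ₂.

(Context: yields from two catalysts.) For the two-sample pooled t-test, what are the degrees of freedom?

df = n₁ + n₂ − 2 = 8 + 20 − 2 = 26

degrees of freedom = 26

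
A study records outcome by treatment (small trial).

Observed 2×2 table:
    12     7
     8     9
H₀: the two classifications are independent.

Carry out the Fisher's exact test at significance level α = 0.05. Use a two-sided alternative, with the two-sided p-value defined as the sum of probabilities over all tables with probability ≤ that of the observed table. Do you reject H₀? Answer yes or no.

reject H₀: no

Margins: r₁=19, r₂=17, c₁=20, c₂=16, n=36
p_obs = C(19,12)·C(17,8)/C(36,20); sum pmf over tables with pmf ≤ p_obs
p-value (two-sided) = 0.50273
At α=0.05: p ≥ α → fail to reject H₀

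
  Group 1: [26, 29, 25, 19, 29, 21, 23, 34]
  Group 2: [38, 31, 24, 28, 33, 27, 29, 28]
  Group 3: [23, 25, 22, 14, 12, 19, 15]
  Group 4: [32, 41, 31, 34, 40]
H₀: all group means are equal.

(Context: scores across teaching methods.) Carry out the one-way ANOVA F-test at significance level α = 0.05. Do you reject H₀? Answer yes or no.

Group means [25.75, 29.75, 18.57, 35.60], grand mean 26.857
SSB = Σnᵢ(x̄ᵢ−x̄)² = 939.514; SSW = ΣΣ(x−x̄ᵢ)² = 527.914
MSB = 939.514/3 = 313.1714; MSW = 527.914/24 = 21.9964
F = MSB/MSW = 14.2374
df = (3, 24)
p-value (upper-tail) = 0.00002
At α=0.05: p < α → reject H₀

reject H₀: yes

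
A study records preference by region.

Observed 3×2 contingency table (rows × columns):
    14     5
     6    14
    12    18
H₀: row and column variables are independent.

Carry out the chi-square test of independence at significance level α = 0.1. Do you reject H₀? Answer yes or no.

Row totals [19, 20, 30], col totals [32, 37], n=69
χ² = (14−8.81)²/8.81 + (5−10.19)²/10.19 + (6−9.28)²/9.28 + (14−10.72)²/10.72 + (12−13.91)²/13.91 + (18−16.09)²/16.09 = 8.3447
df = 2
p-value (upper-tail) = 0.01542
At α=0.1: p < α → reject H₀

reject H₀: yes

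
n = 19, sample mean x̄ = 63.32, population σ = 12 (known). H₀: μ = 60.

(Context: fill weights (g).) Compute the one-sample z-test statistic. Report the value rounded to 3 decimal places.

test statistic = 1.206

SE = σ/√n = 12/√19 = 2.7530
z = (x̄−μ₀)/SE = (63.32−60)/2.7530 = 1.2060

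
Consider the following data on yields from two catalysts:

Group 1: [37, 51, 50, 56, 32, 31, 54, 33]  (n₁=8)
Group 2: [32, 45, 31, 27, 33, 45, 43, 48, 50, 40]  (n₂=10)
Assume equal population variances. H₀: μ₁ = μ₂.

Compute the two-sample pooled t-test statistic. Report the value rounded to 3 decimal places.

x̄₁=43.000, s₁=10.717, n₁=8
x̄₂=39.400, s₂=8.044, n₂=10
s_p² = [7·10.717² + 9·8.044²]/16 = 86.6500
SE = √(s_p²·(1/8+1/10)) = 4.4155
t = (43.000−39.400)/4.4155 = 0.8153
df = 16

test statistic = 0.815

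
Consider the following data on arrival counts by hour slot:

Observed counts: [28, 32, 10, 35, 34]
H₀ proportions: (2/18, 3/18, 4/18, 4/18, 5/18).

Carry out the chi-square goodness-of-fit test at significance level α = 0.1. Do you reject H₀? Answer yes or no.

reject H₀: yes

n = 139; E_i = n·p_i = [15.44, 23.17, 30.89, 30.89, 38.61]
χ² = (28−15.44)²/15.44 + (32−23.17)²/23.17 + (10−30.89)²/30.89 + (35−30.89)²/30.89 + (34−38.61)²/38.61 = 28.7993
df = 4
p-value (upper-tail) = 0.00001
At α=0.1: p < α → reject H₀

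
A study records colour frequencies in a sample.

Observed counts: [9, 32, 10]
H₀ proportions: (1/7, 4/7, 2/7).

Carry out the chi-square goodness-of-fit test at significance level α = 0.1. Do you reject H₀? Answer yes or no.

n = 51; E_i = n·p_i = [7.29, 29.14, 14.57]
χ² = (9−7.29)²/7.29 + (32−29.14)²/29.14 + (10−14.57)²/14.57 = 2.1176
df = 2
p-value (upper-tail) = 0.34686
At α=0.1: p ≥ α → fail to reject H₀

reject H₀: no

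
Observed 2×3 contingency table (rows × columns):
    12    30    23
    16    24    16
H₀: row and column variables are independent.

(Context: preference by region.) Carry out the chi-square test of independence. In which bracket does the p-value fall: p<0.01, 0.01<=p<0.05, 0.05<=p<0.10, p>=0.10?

p-value bracket: p>=0.10

Row totals [65, 56], col totals [28, 54, 39], n=121
χ² = (12−15.04)²/15.04 + (30−29.01)²/29.01 + (23−20.95)²/20.95 + (16−12.96)²/12.96 + (24−24.99)²/24.99 + (16−18.05)²/18.05 = 1.8352
df = 2
p-value (upper-tail) = 0.39947
→ bracket: p>=0.10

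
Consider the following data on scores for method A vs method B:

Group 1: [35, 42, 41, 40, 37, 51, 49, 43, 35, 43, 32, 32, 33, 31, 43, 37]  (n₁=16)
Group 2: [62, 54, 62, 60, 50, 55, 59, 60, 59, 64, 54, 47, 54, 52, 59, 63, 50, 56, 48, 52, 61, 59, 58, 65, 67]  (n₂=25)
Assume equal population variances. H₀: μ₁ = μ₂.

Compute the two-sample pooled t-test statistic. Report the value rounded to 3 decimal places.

x̄₁=39.000, s₁=6.022, n₁=16
x̄₂=57.200, s₂=5.439, n₂=25
s_p² = [15·6.022² + 24·5.439²]/39 = 32.1538
SE = √(s_p²·(1/16+1/25)) = 1.8154
t = (39.000−57.200)/1.8154 = -10.0252
df = 39

test statistic = -10.025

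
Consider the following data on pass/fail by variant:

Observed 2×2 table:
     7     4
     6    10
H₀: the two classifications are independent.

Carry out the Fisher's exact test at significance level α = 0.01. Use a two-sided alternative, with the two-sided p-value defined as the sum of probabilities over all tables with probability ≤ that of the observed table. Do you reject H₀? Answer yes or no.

reject H₀: no

Margins: r₁=11, r₂=16, c₁=13, c₂=14, n=27
p_obs = C(11,7)·C(16,6)/C(27,13); sum pmf over tables with pmf ≤ p_obs
p-value (two-sided) = 0.25186
At α=0.01: p ≥ α → fail to reject H₀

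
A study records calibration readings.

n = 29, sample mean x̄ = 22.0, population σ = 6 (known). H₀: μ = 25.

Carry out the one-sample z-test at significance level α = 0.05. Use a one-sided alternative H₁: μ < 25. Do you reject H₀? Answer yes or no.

reject H₀: yes

SE = σ/√n = 6/√29 = 1.1142
z = (x̄−μ₀)/SE = (22.0−25)/1.1142 = -2.6926
p-value (one-sided, H₁ less) = 0.00355
At α=0.05: p < α → reject H₀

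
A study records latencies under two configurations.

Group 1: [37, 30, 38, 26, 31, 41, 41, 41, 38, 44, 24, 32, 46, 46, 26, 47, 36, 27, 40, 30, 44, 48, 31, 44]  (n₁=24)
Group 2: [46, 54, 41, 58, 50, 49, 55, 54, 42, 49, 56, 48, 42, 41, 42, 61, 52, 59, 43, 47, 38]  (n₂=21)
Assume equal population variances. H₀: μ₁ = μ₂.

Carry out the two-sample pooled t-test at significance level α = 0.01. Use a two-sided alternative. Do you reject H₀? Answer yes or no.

reject H₀: yes

x̄₁=37.000, s₁=7.507, n₁=24
x̄₂=48.905, s₂=6.767, n₂=21
s_p² = [23·7.507² + 20·6.767²]/43 = 51.4374
SE = √(s_p²·(1/24+1/21)) = 2.1430
t = (37.000−48.905)/2.1430 = -5.5551
df = 43
p-value (two-sided) = 0.00000
At α=0.01: p < α → reject H₀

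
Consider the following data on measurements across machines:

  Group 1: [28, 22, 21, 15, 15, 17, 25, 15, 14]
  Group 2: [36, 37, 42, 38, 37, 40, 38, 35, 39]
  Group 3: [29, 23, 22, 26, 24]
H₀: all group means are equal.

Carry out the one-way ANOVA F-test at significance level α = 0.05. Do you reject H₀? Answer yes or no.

Group means [19.11, 38.00, 24.80], grand mean 27.739
SSB = Σnᵢ(x̄ᵢ−x̄)² = 1660.746; SSW = ΣΣ(x−x̄ᵢ)² = 273.689
MSB = 1660.746/2 = 830.3729; MSW = 273.689/20 = 13.6844
F = MSB/MSW = 60.6801
df = (2, 20)
p-value (upper-tail) = 0.00000
At α=0.05: p < α → reject H₀

reject H₀: yes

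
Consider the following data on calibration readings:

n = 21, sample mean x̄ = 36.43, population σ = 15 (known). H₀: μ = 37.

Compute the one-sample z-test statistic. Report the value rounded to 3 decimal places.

SE = σ/√n = 15/√21 = 3.2733
z = (x̄−μ₀)/SE = (36.43−37)/3.2733 = -0.1741

test statistic = -0.174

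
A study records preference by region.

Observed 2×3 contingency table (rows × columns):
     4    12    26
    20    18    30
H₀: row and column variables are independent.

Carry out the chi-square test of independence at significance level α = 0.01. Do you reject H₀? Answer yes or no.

reject H₀: no

Row totals [42, 68], col totals [24, 30, 56], n=110
χ² = (4−9.16)²/9.16 + (12−11.45)²/11.45 + (26−21.38)²/21.38 + (20−14.84)²/14.84 + (18−18.55)²/18.55 + (30−34.62)²/34.62 = 6.3624
df = 2
p-value (upper-tail) = 0.04154
At α=0.01: p ≥ α → fail to reject H₀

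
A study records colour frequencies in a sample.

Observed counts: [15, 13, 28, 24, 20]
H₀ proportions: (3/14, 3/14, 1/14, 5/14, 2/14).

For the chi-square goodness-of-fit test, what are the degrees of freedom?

degrees of freedom = 4

df = k − 1 = 5 − 1 = 4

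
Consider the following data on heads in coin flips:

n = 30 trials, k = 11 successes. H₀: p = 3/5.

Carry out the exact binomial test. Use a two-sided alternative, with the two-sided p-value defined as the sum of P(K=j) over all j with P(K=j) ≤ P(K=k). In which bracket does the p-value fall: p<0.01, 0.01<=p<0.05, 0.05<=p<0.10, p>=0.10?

p-value bracket: 0.01<=p<0.05

Exact binomial: n=30, k=11, p₀=3/5=0.6000
P(X=j) = C(n,j)·p₀^j·(1−p₀)^(n−j); p = Σ P(X=j) over j with P(X=j) ≤ P(X=11)
p-value (two-sided) = 0.01396
→ bracket: 0.01<=p<0.05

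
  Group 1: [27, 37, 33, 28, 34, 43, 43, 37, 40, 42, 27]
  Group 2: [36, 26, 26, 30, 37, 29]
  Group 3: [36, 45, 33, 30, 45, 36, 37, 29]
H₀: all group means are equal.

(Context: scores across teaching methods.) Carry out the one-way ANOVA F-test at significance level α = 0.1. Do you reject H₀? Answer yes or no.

Group means [35.55, 30.67, 36.38], grand mean 34.640
SSB = Σnᵢ(x̄ᵢ−x̄)² = 127.824; SSW = ΣΣ(x−x̄ᵢ)² = 759.936
MSB = 127.824/2 = 63.9122; MSW = 759.936/22 = 34.5425
F = MSB/MSW = 1.8502
df = (2, 22)
p-value (upper-tail) = 0.18084
At α=0.1: p ≥ α → fail to reject H₀

reject H₀: no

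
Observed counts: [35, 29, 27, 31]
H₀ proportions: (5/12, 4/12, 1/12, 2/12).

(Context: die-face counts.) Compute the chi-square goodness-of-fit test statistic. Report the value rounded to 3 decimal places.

test statistic = 41.746

n = 122; E_i = n·p_i = [50.83, 40.67, 10.17, 20.33]
χ² = (35−50.83)²/50.83 + (29−40.67)²/40.67 + (27−10.17)²/10.17 + (31−20.33)²/20.33 = 41.7459
df = 3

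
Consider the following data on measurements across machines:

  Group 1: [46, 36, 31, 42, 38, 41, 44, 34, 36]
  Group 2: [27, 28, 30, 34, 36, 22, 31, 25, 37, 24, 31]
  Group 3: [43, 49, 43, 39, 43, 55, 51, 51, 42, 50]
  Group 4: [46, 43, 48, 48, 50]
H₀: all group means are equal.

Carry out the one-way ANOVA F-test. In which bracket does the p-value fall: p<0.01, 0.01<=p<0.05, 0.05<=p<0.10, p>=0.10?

Group means [38.67, 29.55, 46.60, 47.00], grand mean 39.257
SSB = Σnᵢ(x̄ᵢ−x̄)² = 1879.558; SSW = ΣΣ(x−x̄ᵢ)² = 705.127
MSB = 1879.558/3 = 626.5195; MSW = 705.127/31 = 22.7460
F = MSB/MSW = 27.5441
df = (3, 31)
p-value (upper-tail) = 0.00000
→ bracket: p<0.01

p-value bracket: p<0.01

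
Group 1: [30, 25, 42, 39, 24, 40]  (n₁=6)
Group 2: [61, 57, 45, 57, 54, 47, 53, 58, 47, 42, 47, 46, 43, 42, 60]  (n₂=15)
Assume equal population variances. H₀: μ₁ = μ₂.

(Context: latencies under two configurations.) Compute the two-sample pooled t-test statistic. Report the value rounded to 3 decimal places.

x̄₁=33.333, s₁=7.992, n₁=6
x̄₂=50.600, s₂=6.801, n₂=15
s_p² = [5·7.992² + 14·6.801²]/19 = 50.8912
SE = √(s_p²·(1/6+1/15)) = 3.4460
t = (33.333−50.600)/3.4460 = -5.0107
df = 19

test statistic = -5.011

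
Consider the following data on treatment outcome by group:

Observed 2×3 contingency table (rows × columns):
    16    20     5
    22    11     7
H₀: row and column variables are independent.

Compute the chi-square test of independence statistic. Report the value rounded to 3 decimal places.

test statistic = 3.882

Row totals [41, 40], col totals [38, 31, 12], n=81
χ² = (16−19.23)²/19.23 + (20−15.69)²/15.69 + (5−6.07)²/6.07 + (22−18.77)²/18.77 + (11−15.31)²/15.31 + (7−5.93)²/5.93 = 3.8819
df = 2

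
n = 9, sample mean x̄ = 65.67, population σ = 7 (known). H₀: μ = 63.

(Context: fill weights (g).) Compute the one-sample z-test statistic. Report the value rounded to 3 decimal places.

SE = σ/√n = 7/√9 = 2.3333
z = (x̄−μ₀)/SE = (65.67−63)/2.3333 = 1.1443

test statistic = 1.144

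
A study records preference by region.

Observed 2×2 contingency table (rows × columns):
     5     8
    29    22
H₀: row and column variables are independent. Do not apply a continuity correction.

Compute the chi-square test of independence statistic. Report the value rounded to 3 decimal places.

Row totals [13, 51], col totals [34, 30], n=64
χ² = (5−6.91)²/6.91 + (8−6.09)²/6.09 + (29−27.09)²/27.09 + (22−23.91)²/23.91 = 1.4086
df = 1

test statistic = 1.409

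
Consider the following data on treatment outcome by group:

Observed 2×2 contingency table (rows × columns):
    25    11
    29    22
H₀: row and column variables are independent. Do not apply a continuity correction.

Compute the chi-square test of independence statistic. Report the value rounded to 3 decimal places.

Row totals [36, 51], col totals [54, 33], n=87
χ² = (25−22.34)²/22.34 + (11−13.66)²/13.66 + (29−31.66)²/31.66 + (22−19.34)²/19.34 = 1.4189
df = 1

test statistic = 1.419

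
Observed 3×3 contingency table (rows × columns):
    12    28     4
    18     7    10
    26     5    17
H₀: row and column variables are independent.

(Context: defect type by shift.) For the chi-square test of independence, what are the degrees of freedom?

df = (r−1)(c−1) = (3−1)·(3−1) = 4

degrees of freedom = 4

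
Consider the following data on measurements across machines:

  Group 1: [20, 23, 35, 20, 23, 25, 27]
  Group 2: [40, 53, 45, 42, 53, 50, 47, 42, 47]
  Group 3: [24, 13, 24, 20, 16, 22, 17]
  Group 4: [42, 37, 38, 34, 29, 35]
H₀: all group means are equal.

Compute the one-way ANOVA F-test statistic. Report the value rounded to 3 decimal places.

test statistic = 52.866

Group means [24.71, 46.56, 19.43, 35.83], grand mean 32.517
SSB = Σnᵢ(x̄ᵢ−x̄)² = 3465.043; SSW = ΣΣ(x−x̄ᵢ)² = 546.198
MSB = 3465.043/3 = 1155.0143; MSW = 546.198/25 = 21.8479
F = MSB/MSW = 52.8661
df = (3, 25)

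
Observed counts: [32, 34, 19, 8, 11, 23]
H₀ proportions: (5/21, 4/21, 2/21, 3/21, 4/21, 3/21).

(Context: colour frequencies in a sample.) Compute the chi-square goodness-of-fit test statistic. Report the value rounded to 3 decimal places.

test statistic = 22.185

n = 127; E_i = n·p_i = [30.24, 24.19, 12.10, 18.14, 24.19, 18.14]
χ² = (32−30.24)²/30.24 + (34−24.19)²/24.19 + (19−12.10)²/12.10 + (8−18.14)²/18.14 + (11−24.19)²/24.19 + (23−18.14)²/18.14 = 22.1854
df = 5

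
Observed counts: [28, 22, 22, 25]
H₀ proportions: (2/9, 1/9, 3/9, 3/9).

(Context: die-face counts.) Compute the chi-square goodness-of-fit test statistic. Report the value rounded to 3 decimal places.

n = 97; E_i = n·p_i = [21.56, 10.78, 32.33, 32.33]
χ² = (28−21.56)²/21.56 + (22−10.78)²/10.78 + (22−32.33)²/32.33 + (25−32.33)²/32.33 = 18.5773
df = 3

test statistic = 18.577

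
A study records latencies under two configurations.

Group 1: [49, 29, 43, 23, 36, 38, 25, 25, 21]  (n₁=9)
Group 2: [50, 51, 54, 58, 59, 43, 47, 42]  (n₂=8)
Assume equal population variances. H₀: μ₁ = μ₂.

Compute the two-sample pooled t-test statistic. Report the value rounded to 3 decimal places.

x̄₁=32.111, s₁=9.816, n₁=9
x̄₂=50.500, s₂=6.347, n₂=8
s_p² = [8·9.816² + 7·6.347²]/15 = 70.1926
SE = √(s_p²·(1/9+1/8)) = 4.0710
t = (32.111−50.500)/4.0710 = -4.5170
df = 15

test statistic = -4.517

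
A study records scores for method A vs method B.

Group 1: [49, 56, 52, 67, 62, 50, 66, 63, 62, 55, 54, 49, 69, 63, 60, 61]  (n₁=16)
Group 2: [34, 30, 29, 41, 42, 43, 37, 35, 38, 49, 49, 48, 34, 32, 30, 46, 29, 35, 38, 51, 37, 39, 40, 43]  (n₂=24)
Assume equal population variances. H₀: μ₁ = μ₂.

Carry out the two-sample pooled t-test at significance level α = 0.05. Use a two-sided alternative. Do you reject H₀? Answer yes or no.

x̄₁=58.625, s₁=6.561, n₁=16
x̄₂=38.708, s₂=6.663, n₂=24
s_p² = [15·6.561² + 23·6.663²]/38 = 43.8607
SE = √(s_p²·(1/16+1/24)) = 2.1375
t = (58.625−38.708)/2.1375 = 9.3178
df = 38
p-value (two-sided) = 0.00000
At α=0.05: p < α → reject H₀

reject H₀: yes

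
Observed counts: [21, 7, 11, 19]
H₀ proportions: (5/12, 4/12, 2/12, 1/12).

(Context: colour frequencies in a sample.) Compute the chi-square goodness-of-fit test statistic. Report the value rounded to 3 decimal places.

test statistic = 49.990

n = 58; E_i = n·p_i = [24.17, 19.33, 9.67, 4.83]
χ² = (21−24.17)²/24.17 + (7−19.33)²/19.33 + (11−9.67)²/9.67 + (19−4.83)²/4.83 = 49.9897
df = 3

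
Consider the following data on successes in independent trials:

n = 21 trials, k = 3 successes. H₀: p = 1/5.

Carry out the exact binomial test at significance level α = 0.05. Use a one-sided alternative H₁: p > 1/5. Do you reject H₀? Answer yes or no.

reject H₀: no

Exact binomial: n=21, k=3, p₀=1/5=0.2000
P(X≥3) from Σ C(n,i)·p₀^i·(1−p₀)^(n−i)
p-value (one-sided, H₁ greater) = 0.82130
At α=0.05: p ≥ α → fail to reject H₀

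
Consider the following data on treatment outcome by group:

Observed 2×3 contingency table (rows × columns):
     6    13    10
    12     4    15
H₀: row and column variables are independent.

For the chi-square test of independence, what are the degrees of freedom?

degrees of freedom = 2

df = (r−1)(c−1) = (2−1)·(3−1) = 2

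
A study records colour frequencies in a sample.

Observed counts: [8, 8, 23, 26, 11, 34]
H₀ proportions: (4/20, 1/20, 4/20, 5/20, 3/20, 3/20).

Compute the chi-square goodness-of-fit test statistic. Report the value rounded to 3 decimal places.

n = 110; E_i = n·p_i = [22.00, 5.50, 22.00, 27.50, 16.50, 16.50]
χ² = (8−22.00)²/22.00 + (8−5.50)²/5.50 + (23−22.00)²/22.00 + (26−27.50)²/27.50 + (11−16.50)²/16.50 + (34−16.50)²/16.50 = 30.5667
df = 5

test statistic = 30.567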